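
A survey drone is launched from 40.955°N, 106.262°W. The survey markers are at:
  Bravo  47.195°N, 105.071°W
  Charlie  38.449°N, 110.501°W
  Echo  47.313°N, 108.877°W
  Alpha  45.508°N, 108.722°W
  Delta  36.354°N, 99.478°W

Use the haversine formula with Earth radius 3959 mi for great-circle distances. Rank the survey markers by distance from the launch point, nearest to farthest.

Charlie, Alpha, Bravo, Echo, Delta

Distance from the launch point at 40.955°N, 106.262°W to each:
Charlie 38.449°N, 110.501°W: 284.1 mi
Alpha 45.508°N, 108.722°W: 338.1 mi
Bravo 47.195°N, 105.071°W: 435.2 mi
Echo 47.313°N, 108.877°W: 458.0 mi
Delta 36.354°N, 99.478°W: 484.6 mi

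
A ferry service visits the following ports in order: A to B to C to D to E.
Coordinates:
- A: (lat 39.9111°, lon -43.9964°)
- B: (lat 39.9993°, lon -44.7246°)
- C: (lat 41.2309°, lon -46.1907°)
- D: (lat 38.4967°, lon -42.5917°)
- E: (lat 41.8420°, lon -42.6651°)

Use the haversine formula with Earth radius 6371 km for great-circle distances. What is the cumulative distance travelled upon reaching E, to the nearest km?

Leg distances:
A→B: 62.8 km  (cumulative 62.8 km)
B→C: 184.6 km  (cumulative 247.4 km)
C→D: 432.1 km  (cumulative 679.5 km)
D→E: 372.0 km  (cumulative 1051.6 km)
Cumulative distance at E ≈ 1052 km.

1052 km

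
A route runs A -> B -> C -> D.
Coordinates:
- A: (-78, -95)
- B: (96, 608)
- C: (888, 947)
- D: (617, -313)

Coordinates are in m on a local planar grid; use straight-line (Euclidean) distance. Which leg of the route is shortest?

A–B

Leg distances:
A→B: 724.2 m
B→C: 861.5 m
C→D: 1288.8 m
The shortest leg is A–B at 724.2 m.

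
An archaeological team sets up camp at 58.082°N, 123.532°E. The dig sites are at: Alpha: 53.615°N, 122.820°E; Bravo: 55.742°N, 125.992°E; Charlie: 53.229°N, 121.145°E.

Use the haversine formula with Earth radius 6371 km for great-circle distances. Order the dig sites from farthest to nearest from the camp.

Computing each great-circle distance from 58.082°N, 123.532°E:
Charlie 53.229°N, 121.145°E: 559.9 km
Alpha 53.615°N, 122.820°E: 498.7 km
Bravo 55.742°N, 125.992°E: 300.0 km

Charlie, Alpha, Bravo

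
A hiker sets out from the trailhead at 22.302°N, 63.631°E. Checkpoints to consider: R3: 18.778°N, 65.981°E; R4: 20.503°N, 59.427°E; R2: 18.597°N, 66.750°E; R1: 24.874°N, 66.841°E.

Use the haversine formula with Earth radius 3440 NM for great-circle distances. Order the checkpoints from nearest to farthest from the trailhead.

Computing each great-circle distance from 22.302°N, 63.631°E:
R1 24.874°N, 66.841°E: 234.6 NM
R3 18.778°N, 65.981°E: 249.4 NM
R4 20.503°N, 59.427°E: 258.6 NM
R2 18.597°N, 66.750°E: 283.3 NM

R1, R3, R4, R2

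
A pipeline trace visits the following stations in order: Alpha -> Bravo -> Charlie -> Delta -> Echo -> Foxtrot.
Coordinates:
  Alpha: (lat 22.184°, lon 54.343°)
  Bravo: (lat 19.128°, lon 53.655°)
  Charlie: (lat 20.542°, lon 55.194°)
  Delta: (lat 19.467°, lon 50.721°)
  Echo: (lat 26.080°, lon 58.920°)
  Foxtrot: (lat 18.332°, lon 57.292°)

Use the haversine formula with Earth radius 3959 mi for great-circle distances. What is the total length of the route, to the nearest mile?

1894 mi

Leg distances:
Alpha→Bravo: 215.8 mi  (cumulative 215.8 mi)
Bravo→Charlie: 139.8 mi  (cumulative 355.6 mi)
Charlie→Delta: 299.8 mi  (cumulative 655.4 mi)
Delta→Echo: 693.6 mi  (cumulative 1349.0 mi)
Echo→Foxtrot: 545.4 mi  (cumulative 1894.4 mi)
Total route length ≈ 1894 mi.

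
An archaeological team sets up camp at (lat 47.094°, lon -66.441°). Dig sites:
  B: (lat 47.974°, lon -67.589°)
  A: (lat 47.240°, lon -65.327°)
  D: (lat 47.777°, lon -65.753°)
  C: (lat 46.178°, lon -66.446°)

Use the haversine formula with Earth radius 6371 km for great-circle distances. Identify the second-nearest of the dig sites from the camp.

D

Distance to each, sorted:
A: 85.8 km
D: 91.9 km
C: 101.9 km
B: 130.4 km
The second-nearest is D at 91.9 km.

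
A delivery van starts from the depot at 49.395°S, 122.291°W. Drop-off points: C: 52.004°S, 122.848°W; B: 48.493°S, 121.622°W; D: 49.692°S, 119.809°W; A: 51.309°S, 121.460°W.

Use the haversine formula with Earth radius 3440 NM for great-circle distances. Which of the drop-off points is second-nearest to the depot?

Distance to each, sorted:
B: 60.2 NM
D: 98.3 NM
A: 119.2 NM
C: 158.1 NM
The second-nearest is D at 98.3 NM.

D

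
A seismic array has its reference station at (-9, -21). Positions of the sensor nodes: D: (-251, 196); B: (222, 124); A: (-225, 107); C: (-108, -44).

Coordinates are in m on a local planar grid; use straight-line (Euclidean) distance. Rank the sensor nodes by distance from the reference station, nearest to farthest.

Distances from the reference station:
C (-108, -44): 101.6 m
A (-225, 107): 251.1 m
B (222, 124): 272.7 m
D (-251, 196): 325.0 m

C, A, B, D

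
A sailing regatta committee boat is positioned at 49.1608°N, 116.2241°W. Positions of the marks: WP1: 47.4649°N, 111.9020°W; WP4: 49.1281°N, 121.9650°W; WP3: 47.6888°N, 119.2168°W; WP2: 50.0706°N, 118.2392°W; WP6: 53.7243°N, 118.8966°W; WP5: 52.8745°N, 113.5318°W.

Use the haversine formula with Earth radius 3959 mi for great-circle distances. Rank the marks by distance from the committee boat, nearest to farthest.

WP2, WP3, WP1, WP4, WP5, WP6

Computing each great-circle distance from 49.1608°N, 116.2241°W:
WP2 50.0706°N, 118.2392°W: 110.0 mi
WP3 47.6888°N, 119.2168°W: 170.8 mi
WP1 47.4649°N, 111.9020°W: 230.6 mi
WP4 49.1281°N, 121.9650°W: 259.4 mi
WP5 52.8745°N, 113.5318°W: 282.0 mi
WP6 53.7243°N, 118.8966°W: 335.6 mi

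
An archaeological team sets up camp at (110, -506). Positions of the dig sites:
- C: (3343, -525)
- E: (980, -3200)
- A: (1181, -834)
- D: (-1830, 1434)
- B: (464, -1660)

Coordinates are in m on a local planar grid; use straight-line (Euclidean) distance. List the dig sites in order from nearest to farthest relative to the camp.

Distances from the camp:
A (1181, -834): 1120.1 m
B (464, -1660): 1207.1 m
D (-1830, 1434): 2743.6 m
E (980, -3200): 2831.0 m
C (3343, -525): 3233.1 m

A, B, D, E, C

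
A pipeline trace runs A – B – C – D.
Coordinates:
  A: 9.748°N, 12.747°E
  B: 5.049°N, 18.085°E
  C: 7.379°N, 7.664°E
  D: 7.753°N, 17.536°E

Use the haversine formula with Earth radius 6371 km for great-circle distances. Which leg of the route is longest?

Leg distances:
A→B: 786.9 km
B→C: 1180.6 km
C→D: 1088.9 km
The longest leg is B–C at 1180.6 km.

B–C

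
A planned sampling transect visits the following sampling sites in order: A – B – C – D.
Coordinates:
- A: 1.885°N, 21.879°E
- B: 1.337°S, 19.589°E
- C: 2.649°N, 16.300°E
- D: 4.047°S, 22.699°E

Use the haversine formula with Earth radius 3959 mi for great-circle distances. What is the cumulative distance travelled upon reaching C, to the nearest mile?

Leg distances:
A→B: 273.1 mi  (cumulative 273.1 mi)
B→C: 357.0 mi  (cumulative 630.2 mi)
Cumulative distance at C ≈ 630 mi.

630 mi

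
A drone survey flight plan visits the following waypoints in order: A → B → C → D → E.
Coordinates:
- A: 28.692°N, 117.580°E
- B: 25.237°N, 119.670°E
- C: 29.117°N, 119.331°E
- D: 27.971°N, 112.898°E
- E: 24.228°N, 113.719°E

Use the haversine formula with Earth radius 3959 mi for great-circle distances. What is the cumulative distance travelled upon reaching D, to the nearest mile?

938 mi

Leg distances:
A→B: 271.2 mi  (cumulative 271.2 mi)
B→C: 268.9 mi  (cumulative 540.1 mi)
C→D: 398.4 mi  (cumulative 938.5 mi)
Cumulative distance at D ≈ 938 mi.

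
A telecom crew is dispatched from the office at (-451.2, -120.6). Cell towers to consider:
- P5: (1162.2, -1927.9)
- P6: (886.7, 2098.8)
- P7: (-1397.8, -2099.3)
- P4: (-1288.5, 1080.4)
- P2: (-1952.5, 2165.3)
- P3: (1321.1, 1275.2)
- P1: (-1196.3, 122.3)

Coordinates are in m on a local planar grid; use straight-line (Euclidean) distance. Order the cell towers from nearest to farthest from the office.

Distance from the office at (-451.2, -120.6) to each:
P1 (-1196.3, 122.3): 783.7 m
P4 (-1288.5, 1080.4): 1464.1 m
P7 (-1397.8, -2099.3): 2193.5 m
P3 (1321.1, 1275.2): 2255.9 m
P5 (1162.2, -1927.9): 2422.7 m
P6 (886.7, 2098.8): 2591.5 m
P2 (-1952.5, 2165.3): 2734.8 m

P1, P4, P7, P3, P5, P6, P2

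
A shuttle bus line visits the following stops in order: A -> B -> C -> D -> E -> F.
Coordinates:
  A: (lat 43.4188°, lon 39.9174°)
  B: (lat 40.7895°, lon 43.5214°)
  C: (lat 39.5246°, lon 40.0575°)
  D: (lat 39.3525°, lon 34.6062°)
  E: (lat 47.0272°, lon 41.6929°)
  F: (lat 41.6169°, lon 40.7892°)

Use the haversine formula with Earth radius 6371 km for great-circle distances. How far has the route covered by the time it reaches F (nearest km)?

2845 km

Leg distances:
A→B: 416.9 km  (cumulative 416.9 km)
B→C: 326.2 km  (cumulative 743.1 km)
C→D: 468.5 km  (cumulative 1211.6 km)
D→E: 1027.8 km  (cumulative 2239.4 km)
E→F: 605.9 km  (cumulative 2845.2 km)
Cumulative distance at F ≈ 2845 km.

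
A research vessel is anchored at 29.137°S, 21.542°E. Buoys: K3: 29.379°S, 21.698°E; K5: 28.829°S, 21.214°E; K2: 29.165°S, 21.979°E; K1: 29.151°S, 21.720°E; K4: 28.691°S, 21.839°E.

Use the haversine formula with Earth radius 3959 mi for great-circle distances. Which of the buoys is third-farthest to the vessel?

K2

Distances from the vessel (29.137°S, 21.542°E):
K4: 35.7 mi
K5: 29.1 mi
K2: 26.4 mi
K3: 19.2 mi
K1: 10.8 mi
The third-farthest is K2 at 26.4 mi.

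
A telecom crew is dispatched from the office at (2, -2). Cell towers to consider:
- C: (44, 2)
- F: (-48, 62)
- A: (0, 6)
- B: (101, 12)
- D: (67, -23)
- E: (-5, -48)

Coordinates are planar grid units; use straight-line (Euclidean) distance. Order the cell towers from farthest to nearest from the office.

Computing each straight-line distance from (2, -2):
B (101, 12): 100.0
F (-48, 62): 81.2
D (67, -23): 68.3
E (-5, -48): 46.5
C (44, 2): 42.2
A (0, 6): 8.2

B, F, D, E, C, A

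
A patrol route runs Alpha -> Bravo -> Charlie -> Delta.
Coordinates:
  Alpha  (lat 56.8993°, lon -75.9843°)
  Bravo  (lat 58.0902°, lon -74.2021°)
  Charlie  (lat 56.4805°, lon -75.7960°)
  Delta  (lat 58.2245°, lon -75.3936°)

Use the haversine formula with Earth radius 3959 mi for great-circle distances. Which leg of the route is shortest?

Leg distances:
Alpha→Bravo: 105.6 mi
Bravo→Charlie: 126.1 mi
Charlie→Delta: 121.4 mi
The shortest leg is Alpha–Bravo at 105.6 mi.

Alpha–Bravo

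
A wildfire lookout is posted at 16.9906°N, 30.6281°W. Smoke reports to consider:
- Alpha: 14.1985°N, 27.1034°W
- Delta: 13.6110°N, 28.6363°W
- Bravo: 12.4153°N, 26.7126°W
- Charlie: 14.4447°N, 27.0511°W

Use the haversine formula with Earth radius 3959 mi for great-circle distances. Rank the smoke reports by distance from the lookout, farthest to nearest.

Bravo, Alpha, Charlie, Delta

Distance from the lookout at 16.9906°N, 30.6281°W to each:
Bravo 12.4153°N, 26.7126°W: 410.3 mi
Alpha 14.1985°N, 27.1034°W: 303.7 mi
Charlie 14.4447°N, 27.0511°W: 295.9 mi
Delta 13.6110°N, 28.6363°W: 268.6 mi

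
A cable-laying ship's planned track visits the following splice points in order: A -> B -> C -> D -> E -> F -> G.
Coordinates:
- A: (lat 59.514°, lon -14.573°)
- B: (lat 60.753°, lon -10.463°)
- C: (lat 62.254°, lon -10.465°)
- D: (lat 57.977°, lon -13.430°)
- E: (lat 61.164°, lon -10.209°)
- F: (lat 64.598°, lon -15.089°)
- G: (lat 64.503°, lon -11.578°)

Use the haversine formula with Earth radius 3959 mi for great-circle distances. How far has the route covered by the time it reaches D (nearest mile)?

Leg distances:
A→B: 165.3 mi  (cumulative 165.3 mi)
B→C: 103.7 mi  (cumulative 269.0 mi)
C→D: 312.6 mi  (cumulative 581.6 mi)
Cumulative distance at D ≈ 582 mi.

582 mi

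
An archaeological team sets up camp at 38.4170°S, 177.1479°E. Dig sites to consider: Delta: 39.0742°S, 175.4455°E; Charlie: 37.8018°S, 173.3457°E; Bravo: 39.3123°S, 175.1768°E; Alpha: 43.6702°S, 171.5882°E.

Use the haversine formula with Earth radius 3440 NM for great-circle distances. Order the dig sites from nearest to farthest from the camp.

Computing each great-circle distance from 38.4170°S, 177.1479°E:
Delta 39.0742°S, 175.4455°E: 88.9 NM
Bravo 39.3123°S, 175.1768°E: 106.7 NM
Charlie 37.8018°S, 173.3457°E: 183.4 NM
Alpha 43.6702°S, 171.5882°E: 403.3 NM

Delta, Bravo, Charlie, Alpha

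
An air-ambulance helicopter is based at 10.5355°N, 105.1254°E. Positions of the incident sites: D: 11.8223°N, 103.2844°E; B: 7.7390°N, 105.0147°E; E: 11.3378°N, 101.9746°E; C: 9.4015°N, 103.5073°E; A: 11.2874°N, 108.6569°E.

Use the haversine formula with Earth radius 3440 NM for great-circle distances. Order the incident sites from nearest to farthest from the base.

C, D, B, E, A

Distances from the base:
C 9.4015°N, 103.5073°E: 117.4 NM
D 11.8223°N, 103.2844°E: 133.1 NM
B 7.7390°N, 105.0147°E: 168.0 NM
E 11.3378°N, 101.9746°E: 191.9 NM
A 11.2874°N, 108.6569°E: 213.0 NM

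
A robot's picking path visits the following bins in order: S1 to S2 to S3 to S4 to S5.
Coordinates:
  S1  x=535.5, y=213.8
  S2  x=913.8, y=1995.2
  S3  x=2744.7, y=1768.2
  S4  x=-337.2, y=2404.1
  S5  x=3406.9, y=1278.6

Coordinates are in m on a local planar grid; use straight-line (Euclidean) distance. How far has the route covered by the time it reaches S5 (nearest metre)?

Leg distances:
S1→S2: 1821.1 m  (cumulative 1821.1 m)
S2→S3: 1844.9 m  (cumulative 3666.0 m)
S3→S4: 3146.8 m  (cumulative 6812.9 m)
S4→S5: 3909.6 m  (cumulative 10722.5 m)
Cumulative distance at S5 ≈ 10722 m.

10722 m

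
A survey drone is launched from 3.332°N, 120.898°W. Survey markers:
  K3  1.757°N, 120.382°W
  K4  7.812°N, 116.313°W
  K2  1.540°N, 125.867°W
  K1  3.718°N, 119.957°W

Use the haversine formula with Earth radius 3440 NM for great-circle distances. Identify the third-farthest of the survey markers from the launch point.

Distance to each, sorted:
K4: 383.9 NM
K2: 316.9 NM
K3: 99.5 NM
K1: 61.0 NM
The third-farthest is K3 at 99.5 NM.

K3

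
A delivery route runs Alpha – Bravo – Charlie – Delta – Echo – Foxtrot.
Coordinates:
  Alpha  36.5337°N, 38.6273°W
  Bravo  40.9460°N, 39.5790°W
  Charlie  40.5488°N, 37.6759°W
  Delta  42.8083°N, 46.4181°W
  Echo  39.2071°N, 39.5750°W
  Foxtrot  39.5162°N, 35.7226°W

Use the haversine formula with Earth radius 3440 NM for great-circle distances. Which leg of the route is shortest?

Leg distances:
Alpha→Bravo: 268.6 NM
Bravo→Charlie: 89.8 NM
Charlie→Delta: 414.6 NM
Delta→Echo: 377.8 NM
Echo→Foxtrot: 179.8 NM
The shortest leg is Bravo–Charlie at 89.8 NM.

Bravo–Charlie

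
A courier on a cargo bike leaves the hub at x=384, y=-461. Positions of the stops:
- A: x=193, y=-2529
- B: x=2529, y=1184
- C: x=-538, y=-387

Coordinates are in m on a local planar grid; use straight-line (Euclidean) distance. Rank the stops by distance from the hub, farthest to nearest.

B, A, C

Distance from the hub at x=384, y=-461 to each:
B x=2529, y=1184: 2703.2 m
A x=193, y=-2529: 2076.8 m
C x=-538, y=-387: 925.0 m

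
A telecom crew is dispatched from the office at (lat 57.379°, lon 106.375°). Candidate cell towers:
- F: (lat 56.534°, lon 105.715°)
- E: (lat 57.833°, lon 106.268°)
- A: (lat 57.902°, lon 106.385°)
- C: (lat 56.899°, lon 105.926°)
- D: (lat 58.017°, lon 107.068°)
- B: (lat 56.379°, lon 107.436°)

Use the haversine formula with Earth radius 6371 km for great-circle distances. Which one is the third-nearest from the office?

Distance to each, sorted:
E: 50.9 km
A: 58.2 km
C: 59.9 km
D: 82.0 km
F: 102.1 km
B: 128.5 km
The third-nearest is C at 59.9 km.

C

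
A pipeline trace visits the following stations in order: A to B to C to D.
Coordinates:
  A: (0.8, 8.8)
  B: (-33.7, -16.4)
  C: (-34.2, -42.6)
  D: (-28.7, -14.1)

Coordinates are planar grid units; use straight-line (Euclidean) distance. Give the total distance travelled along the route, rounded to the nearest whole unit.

Leg distances:
A→B: 42.7  (cumulative 42.7)
B→C: 26.2  (cumulative 68.9)
C→D: 29.0  (cumulative 98.0)
Total route length ≈ 98.

98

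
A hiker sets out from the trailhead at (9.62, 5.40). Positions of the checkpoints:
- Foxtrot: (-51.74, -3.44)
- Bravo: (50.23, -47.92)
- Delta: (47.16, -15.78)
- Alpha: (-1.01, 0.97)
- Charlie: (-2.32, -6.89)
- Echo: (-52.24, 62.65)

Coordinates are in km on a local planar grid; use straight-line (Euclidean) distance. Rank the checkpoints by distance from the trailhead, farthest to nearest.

Distances from the trailhead:
Echo (-52.24, 62.65): 84.3 km
Bravo (50.23, -47.92): 67.0 km
Foxtrot (-51.74, -3.44): 62.0 km
Delta (47.16, -15.78): 43.1 km
Charlie (-2.32, -6.89): 17.1 km
Alpha (-1.01, 0.97): 11.5 km

Echo, Bravo, Foxtrot, Delta, Charlie, Alpha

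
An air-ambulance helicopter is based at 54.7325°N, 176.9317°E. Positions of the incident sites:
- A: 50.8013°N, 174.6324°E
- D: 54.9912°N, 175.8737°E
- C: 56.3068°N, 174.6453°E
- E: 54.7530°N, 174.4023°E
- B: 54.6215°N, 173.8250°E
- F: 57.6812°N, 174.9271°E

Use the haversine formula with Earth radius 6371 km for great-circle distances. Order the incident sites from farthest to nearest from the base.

A, F, C, B, E, D

Distances from the base:
A 50.8013°N, 174.6324°E: 463.6 km
F 57.6812°N, 174.9271°E: 350.5 km
C 56.3068°N, 174.6453°E: 226.6 km
B 54.6215°N, 173.8250°E: 200.1 km
E 54.7530°N, 174.4023°E: 162.4 km
D 54.9912°N, 175.8737°E: 73.6 km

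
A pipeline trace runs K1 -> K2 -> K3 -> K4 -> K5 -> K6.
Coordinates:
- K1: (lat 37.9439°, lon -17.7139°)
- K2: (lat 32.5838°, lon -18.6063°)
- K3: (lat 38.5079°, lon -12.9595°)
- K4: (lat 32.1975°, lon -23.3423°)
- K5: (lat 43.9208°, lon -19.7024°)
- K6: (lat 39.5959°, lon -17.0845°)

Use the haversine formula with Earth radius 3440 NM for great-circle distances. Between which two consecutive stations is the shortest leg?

K5–K6

Leg distances:
K1→K2: 324.8 NM
K2→K3: 449.9 NM
K3→K4: 633.4 NM
K4→K5: 724.4 NM
K5→K6: 284.9 NM
The shortest leg is K5–K6 at 284.9 NM.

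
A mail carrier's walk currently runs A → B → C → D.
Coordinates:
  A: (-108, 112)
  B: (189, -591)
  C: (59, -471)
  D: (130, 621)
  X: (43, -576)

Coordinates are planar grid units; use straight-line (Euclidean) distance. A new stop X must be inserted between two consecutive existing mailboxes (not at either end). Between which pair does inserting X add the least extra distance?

between B and C

Added distance for inserting X between each consecutive pair:
A–B: 88.0
B–C: 76.1
C–D: 212.1
Smallest added distance is 76.1, inserting between B and C.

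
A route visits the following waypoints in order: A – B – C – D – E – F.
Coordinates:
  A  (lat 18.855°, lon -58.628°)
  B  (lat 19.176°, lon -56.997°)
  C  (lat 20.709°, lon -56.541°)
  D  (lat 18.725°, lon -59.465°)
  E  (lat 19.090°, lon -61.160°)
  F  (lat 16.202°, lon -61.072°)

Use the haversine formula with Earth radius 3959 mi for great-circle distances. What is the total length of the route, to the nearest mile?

Leg distances:
A→B: 108.8 mi  (cumulative 108.8 mi)
B→C: 110.0 mi  (cumulative 218.8 mi)
C→D: 234.4 mi  (cumulative 453.3 mi)
D→E: 113.6 mi  (cumulative 566.9 mi)
E→F: 199.6 mi  (cumulative 766.5 mi)
Total route length ≈ 767 mi.

767 mi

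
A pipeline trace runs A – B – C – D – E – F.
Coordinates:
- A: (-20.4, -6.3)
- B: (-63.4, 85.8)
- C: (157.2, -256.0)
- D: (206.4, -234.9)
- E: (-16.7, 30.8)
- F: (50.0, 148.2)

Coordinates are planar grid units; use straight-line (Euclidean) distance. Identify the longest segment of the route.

Leg distances:
A→B: 101.6
B→C: 406.8
C→D: 53.5
D→E: 346.9
E→F: 135.0
The longest leg is B–C at 406.8.

B–C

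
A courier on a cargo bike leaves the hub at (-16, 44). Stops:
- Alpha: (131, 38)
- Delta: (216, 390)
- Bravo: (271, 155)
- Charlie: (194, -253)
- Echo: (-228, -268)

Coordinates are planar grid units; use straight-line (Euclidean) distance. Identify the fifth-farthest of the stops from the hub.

Distances from the hub ((-16, 44)):
Delta: 416.6
Echo: 377.2
Charlie: 363.7
Bravo: 307.7
Alpha: 147.1
The fifth-farthest is Alpha at 147.1.

Alpha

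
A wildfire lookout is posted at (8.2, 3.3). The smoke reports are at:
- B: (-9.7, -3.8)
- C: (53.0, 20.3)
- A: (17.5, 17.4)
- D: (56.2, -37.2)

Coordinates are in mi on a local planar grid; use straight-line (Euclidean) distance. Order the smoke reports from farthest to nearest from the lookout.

D, C, B, A

Distances from the lookout:
D (56.2, -37.2): 62.8 mi
C (53.0, 20.3): 47.9 mi
B (-9.7, -3.8): 19.3 mi
A (17.5, 17.4): 16.9 mi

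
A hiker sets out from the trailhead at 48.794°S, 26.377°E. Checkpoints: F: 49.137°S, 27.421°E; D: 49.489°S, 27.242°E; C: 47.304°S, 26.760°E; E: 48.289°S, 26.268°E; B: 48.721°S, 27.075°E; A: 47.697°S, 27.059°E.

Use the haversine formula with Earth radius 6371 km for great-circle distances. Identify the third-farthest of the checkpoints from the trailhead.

D

Distance to each, sorted:
C: 168.1 km
A: 132.0 km
D: 99.7 km
F: 85.2 km
E: 56.7 km
B: 51.8 km
The third-farthest is D at 99.7 km.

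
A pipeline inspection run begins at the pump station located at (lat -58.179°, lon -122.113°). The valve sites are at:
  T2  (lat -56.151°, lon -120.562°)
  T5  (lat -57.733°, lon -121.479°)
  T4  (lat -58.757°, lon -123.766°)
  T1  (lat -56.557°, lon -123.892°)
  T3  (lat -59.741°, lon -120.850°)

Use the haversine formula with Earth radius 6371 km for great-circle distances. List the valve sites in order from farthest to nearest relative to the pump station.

Distances from the pump station:
T2 (lat -56.151°, lon -120.562°): 244.1 km
T1 (lat -56.557°, lon -123.892°): 209.5 km
T3 (lat -59.741°, lon -120.850°): 188.2 km
T4 (lat -58.757°, lon -123.766°): 115.6 km
T5 (lat -57.733°, lon -121.479°): 62.1 km

T2, T1, T3, T4, T5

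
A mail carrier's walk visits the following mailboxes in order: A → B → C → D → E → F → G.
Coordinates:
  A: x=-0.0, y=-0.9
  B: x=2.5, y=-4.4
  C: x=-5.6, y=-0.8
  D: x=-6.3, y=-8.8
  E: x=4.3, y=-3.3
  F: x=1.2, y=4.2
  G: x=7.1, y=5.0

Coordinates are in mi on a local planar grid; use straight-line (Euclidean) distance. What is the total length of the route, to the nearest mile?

Leg distances:
A→B: 4.3 mi  (cumulative 4.3 mi)
B→C: 8.9 mi  (cumulative 13.2 mi)
C→D: 8.0 mi  (cumulative 21.2 mi)
D→E: 11.9 mi  (cumulative 33.1 mi)
E→F: 8.1 mi  (cumulative 41.3 mi)
F→G: 6.0 mi  (cumulative 47.2 mi)
Total route length ≈ 47 mi.

47 mi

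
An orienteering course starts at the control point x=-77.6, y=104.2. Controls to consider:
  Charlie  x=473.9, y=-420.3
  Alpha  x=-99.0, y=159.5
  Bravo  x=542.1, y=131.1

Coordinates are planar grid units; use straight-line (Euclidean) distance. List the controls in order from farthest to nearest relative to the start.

Charlie, Bravo, Alpha

Distance from the start at x=-77.6, y=104.2 to each:
Charlie x=473.9, y=-420.3: 761.1
Bravo x=542.1, y=131.1: 620.3
Alpha x=-99.0, y=159.5: 59.3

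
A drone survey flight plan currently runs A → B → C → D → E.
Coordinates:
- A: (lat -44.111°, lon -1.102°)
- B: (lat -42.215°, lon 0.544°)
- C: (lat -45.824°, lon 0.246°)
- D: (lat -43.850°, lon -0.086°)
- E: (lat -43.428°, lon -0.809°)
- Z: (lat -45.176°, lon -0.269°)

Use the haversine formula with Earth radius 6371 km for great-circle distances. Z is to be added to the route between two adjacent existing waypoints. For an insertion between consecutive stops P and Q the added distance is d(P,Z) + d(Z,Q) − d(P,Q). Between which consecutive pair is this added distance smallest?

between C and D

Added distance for inserting Z between each consecutive pair:
A–B: 221.7 km
B–C: 16.1 km
C–D: 9.6 km
D–E: 272.5 km
Smallest added distance is 9.6 km, inserting between C and D.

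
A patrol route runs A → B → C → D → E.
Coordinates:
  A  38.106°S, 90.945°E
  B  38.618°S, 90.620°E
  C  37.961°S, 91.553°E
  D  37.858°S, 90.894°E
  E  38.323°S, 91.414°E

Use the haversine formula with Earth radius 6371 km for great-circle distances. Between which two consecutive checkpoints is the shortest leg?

Leg distances:
A→B: 63.6 km
B→C: 109.4 km
C→D: 58.9 km
D→E: 68.9 km
The shortest leg is C–D at 58.9 km.

C–D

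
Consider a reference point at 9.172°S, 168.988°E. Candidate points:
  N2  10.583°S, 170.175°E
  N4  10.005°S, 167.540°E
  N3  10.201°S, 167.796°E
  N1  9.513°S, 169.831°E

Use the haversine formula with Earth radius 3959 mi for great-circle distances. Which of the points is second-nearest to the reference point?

N3

Distances from the reference point (9.172°S, 168.988°E):
N1: 62.1 mi
N3: 107.9 mi
N4: 114.2 mi
N2: 126.6 mi
The second-nearest is N3 at 107.9 mi.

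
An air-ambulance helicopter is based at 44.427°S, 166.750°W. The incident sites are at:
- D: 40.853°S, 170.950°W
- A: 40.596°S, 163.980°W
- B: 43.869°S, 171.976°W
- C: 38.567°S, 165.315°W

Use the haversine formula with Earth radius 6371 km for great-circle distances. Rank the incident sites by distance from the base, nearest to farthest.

Distance from the base at 44.427°S, 166.750°W to each:
B 43.869°S, 171.976°W: 421.5 km
A 40.596°S, 163.980°W: 482.6 km
D 40.853°S, 170.950°W: 525.2 km
C 38.567°S, 165.315°W: 662.4 km

B, A, D, C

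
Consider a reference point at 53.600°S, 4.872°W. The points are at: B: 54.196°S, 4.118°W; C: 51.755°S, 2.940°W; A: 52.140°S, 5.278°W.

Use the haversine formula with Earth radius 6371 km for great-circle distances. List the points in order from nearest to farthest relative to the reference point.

Computing each great-circle distance from 53.600°S, 4.872°W:
B 54.196°S, 4.118°W: 82.7 km
A 52.140°S, 5.278°W: 164.6 km
C 51.755°S, 2.940°W: 243.0 km

B, A, C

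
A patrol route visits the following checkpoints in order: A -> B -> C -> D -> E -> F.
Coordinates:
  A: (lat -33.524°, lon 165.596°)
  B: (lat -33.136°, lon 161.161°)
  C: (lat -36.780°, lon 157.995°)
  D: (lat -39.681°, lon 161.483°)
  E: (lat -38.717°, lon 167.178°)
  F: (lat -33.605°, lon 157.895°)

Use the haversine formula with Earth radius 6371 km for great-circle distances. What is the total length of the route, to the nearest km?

2865 km

Leg distances:
A→B: 414.3 km  (cumulative 414.3 km)
B→C: 497.3 km  (cumulative 911.6 km)
C→D: 443.6 km  (cumulative 1355.2 km)
D→E: 502.2 km  (cumulative 1857.5 km)
E→F: 1007.9 km  (cumulative 2865.4 km)
Total route length ≈ 2865 km.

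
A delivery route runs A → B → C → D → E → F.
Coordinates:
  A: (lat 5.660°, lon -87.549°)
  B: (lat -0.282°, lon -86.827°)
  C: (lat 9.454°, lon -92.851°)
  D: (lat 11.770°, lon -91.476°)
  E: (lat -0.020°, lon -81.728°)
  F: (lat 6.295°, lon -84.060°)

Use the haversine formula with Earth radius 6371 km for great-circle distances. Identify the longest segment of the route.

Leg distances:
A→B: 665.6 km
B→C: 1271.5 km
C→D: 298.2 km
D→E: 1696.2 km
E→F: 748.4 km
The longest leg is D–E at 1696.2 km.

D–E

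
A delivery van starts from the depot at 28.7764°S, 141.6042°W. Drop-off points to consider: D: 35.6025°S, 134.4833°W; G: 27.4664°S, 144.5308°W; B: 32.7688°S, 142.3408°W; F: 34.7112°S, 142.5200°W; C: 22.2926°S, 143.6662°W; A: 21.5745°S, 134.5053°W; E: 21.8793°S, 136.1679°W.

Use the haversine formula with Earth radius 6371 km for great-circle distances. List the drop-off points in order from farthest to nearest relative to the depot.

Computing each great-circle distance from 28.7764°S, 141.6042°W:
A 21.5745°S, 134.5053°W: 1072.6 km
D 35.6025°S, 134.4833°W: 1011.8 km
E 21.8793°S, 136.1679°W: 941.3 km
C 22.2926°S, 143.6662°W: 750.0 km
F 34.7112°S, 142.5200°W: 665.6 km
B 32.7688°S, 142.3408°W: 449.5 km
G 27.4664°S, 144.5308°W: 321.8 km

A, D, E, C, F, B, G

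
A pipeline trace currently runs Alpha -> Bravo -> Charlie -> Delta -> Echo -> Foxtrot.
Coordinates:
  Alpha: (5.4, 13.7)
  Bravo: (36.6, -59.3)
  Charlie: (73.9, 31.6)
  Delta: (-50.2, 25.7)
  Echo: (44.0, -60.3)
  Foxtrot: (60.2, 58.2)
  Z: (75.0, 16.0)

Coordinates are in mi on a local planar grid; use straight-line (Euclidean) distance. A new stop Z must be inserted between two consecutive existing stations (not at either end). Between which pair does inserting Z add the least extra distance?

between Bravo and Charlie

Added distance for inserting Z between each consecutive pair:
Alpha–Bravo: 74.8 mi
Bravo–Charlie: 1.9 mi
Charlie–Delta: 17.0 mi
Delta–Echo: 80.4 mi
Echo–Foxtrot: 7.5 mi
Smallest added distance is 1.9 mi, inserting between Bravo and Charlie.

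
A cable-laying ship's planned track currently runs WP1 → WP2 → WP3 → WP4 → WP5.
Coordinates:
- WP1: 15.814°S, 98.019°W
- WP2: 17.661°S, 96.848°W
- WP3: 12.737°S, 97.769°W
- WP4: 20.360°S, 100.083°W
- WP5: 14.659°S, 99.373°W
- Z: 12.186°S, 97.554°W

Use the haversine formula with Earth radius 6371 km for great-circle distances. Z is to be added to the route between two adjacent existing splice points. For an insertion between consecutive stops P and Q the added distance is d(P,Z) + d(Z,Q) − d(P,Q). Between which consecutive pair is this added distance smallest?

between WP2 and WP3

Added distance for inserting Z between each consecutive pair:
WP1–WP2: 779.8 km
WP2–WP3: 122.7 km
WP3–WP4: 130.9 km
WP4–WP5: 647.8 km
Smallest added distance is 122.7 km, inserting between WP2 and WP3.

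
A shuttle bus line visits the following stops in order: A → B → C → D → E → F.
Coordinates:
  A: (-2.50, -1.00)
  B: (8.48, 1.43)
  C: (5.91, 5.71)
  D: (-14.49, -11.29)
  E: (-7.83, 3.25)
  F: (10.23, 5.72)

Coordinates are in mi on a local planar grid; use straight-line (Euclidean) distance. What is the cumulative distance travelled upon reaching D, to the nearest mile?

Leg distances:
A→B: 11.2 mi  (cumulative 11.2 mi)
B→C: 5.0 mi  (cumulative 16.2 mi)
C→D: 26.6 mi  (cumulative 42.8 mi)
Cumulative distance at D ≈ 43 mi.

43 mi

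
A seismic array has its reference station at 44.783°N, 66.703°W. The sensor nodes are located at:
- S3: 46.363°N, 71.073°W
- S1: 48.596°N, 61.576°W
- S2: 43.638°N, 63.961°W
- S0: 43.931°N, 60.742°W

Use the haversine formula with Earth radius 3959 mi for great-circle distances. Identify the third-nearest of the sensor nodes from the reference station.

S0

Distances from the reference station (44.783°N, 66.703°W):
S2: 157.2 mi
S3: 237.9 mi
S0: 300.3 mi
S1: 358.3 mi
The third-nearest is S0 at 300.3 mi.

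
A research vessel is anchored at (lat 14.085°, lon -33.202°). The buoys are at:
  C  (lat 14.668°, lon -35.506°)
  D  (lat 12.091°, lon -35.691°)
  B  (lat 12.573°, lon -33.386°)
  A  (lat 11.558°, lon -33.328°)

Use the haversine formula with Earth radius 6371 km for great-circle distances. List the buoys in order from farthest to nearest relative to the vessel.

Distance from the vessel at (lat 14.085°, lon -33.202°) to each:
D (lat 12.091°, lon -35.691°): 349.0 km
A (lat 11.558°, lon -33.328°): 281.3 km
C (lat 14.668°, lon -35.506°): 256.5 km
B (lat 12.573°, lon -33.386°): 169.3 km

D, A, C, B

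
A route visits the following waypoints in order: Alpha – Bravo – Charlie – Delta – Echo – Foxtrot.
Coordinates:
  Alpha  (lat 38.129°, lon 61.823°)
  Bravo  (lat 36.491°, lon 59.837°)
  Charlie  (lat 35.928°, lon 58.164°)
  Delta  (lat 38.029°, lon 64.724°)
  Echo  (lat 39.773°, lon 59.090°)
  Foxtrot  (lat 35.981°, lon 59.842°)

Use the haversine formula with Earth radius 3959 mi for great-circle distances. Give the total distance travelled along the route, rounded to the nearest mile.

Leg distances:
Alpha→Bravo: 157.2 mi  (cumulative 157.2 mi)
Bravo→Charlie: 101.1 mi  (cumulative 258.3 mi)
Charlie→Delta: 390.0 mi  (cumulative 648.3 mi)
Delta→Echo: 326.0 mi  (cumulative 974.3 mi)
Echo→Foxtrot: 265.2 mi  (cumulative 1239.5 mi)
Total route length ≈ 1239 mi.

1239 mi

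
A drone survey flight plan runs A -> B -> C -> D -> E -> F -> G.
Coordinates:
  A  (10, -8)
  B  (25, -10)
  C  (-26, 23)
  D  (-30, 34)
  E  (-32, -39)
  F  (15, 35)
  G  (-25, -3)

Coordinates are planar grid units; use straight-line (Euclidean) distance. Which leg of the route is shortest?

Leg distances:
A→B: 15.1
B→C: 60.7
C→D: 11.7
D→E: 73.0
E→F: 87.7
F→G: 55.2
The shortest leg is C–D at 11.7.

C–D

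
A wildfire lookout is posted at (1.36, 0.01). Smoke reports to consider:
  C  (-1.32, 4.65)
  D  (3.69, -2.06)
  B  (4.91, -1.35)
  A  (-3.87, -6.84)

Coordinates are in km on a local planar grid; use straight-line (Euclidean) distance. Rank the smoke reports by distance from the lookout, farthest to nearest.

A, C, B, D

Distances from the lookout:
A (-3.87, -6.84): 8.6 km
C (-1.32, 4.65): 5.4 km
B (4.91, -1.35): 3.8 km
D (3.69, -2.06): 3.1 km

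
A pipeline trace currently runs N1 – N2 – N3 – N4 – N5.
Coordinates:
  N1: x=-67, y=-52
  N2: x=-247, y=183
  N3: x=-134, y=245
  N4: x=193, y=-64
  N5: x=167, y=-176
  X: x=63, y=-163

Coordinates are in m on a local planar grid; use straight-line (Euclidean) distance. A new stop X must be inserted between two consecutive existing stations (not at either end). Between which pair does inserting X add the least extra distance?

between N4 and N5

Added distance for inserting X between each consecutive pair:
N1–N2: 339.5 m
N2–N3: 788.7 m
N3–N4: 166.6 m
N4–N5: 153.2 m
Smallest added distance is 153.2 m, inserting between N4 and N5.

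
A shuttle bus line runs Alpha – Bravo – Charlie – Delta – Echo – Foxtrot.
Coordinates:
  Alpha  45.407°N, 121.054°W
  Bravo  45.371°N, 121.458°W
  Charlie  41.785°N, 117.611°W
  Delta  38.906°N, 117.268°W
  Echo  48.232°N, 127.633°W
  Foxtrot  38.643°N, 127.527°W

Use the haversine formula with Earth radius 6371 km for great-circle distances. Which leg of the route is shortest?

Alpha–Bravo

Leg distances:
Alpha→Bravo: 31.8 km
Bravo→Charlie: 504.9 km
Charlie→Delta: 321.4 km
Delta→Echo: 1328.9 km
Echo→Foxtrot: 1066.3 km
The shortest leg is Alpha–Bravo at 31.8 km.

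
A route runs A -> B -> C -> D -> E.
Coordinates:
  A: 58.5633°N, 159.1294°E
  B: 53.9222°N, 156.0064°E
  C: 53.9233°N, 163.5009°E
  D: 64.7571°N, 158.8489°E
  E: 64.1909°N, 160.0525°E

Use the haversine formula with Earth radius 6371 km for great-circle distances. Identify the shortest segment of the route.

D–E

Leg distances:
A→B: 550.8 km
B→C: 490.5 km
C→D: 1232.4 km
D→E: 85.4 km
The shortest leg is D–E at 85.4 km.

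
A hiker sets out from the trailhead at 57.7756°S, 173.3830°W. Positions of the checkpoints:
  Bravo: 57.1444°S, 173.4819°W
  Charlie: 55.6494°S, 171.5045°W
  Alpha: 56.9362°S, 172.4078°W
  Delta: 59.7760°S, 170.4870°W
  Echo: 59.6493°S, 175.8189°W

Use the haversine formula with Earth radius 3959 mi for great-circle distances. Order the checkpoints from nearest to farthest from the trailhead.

Bravo, Alpha, Echo, Charlie, Delta

Computing each great-circle distance from 57.7756°S, 173.3830°W:
Bravo 57.1444°S, 173.4819°W: 43.8 mi
Alpha 56.9362°S, 172.4078°W: 68.4 mi
Echo 59.6493°S, 175.8189°W: 156.2 mi
Charlie 55.6494°S, 171.5045°W: 163.3 mi
Delta 59.7760°S, 170.4870°W: 172.8 mi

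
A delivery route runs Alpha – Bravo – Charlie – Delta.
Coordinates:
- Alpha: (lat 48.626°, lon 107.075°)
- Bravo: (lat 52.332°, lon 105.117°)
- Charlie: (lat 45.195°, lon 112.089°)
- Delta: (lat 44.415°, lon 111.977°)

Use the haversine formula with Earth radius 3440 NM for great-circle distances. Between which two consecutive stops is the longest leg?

Leg distances:
Alpha→Bravo: 234.7 NM
Bravo→Charlie: 509.1 NM
Charlie→Delta: 47.1 NM
The longest leg is Bravo–Charlie at 509.1 NM.

Bravo–Charlie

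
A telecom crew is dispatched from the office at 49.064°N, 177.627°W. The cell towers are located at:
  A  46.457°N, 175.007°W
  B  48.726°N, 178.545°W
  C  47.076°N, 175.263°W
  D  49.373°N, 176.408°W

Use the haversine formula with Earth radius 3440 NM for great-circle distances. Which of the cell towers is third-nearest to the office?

Distances from the office (49.064°N, 177.627°W):
B: 41.5 NM
D: 51.3 NM
C: 152.4 NM
A: 188.9 NM
The third-nearest is C at 152.4 NM.

C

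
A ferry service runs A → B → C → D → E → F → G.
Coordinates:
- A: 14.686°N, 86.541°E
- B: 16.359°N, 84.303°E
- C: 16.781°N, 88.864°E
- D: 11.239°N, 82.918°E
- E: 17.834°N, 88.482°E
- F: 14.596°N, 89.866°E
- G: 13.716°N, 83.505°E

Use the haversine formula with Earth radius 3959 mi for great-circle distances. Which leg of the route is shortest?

Leg distances:
A→B: 188.6 mi
B→C: 303.5 mi
C→D: 552.6 mi
D→E: 588.2 mi
E→F: 241.8 mi
F→G: 430.5 mi
The shortest leg is A–B at 188.6 mi.

A–B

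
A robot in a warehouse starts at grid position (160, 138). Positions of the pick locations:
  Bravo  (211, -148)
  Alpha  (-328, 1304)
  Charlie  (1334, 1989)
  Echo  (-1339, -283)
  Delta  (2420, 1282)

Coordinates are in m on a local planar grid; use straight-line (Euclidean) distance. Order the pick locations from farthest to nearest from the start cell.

Delta, Charlie, Echo, Alpha, Bravo

Computing each straight-line distance from (160, 138):
Delta (2420, 1282): 2533.0 m
Charlie (1334, 1989): 2191.9 m
Echo (-1339, -283): 1557.0 m
Alpha (-328, 1304): 1264.0 m
Bravo (211, -148): 290.5 m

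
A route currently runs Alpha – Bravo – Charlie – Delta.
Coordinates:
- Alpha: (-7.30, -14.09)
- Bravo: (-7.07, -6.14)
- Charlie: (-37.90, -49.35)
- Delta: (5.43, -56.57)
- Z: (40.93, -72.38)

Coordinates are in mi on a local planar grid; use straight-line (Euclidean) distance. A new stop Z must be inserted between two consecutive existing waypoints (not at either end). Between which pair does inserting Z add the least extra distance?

Added distance for inserting Z between each consecutive pair:
Alpha–Bravo: 149.5 mi
Bravo–Charlie: 110.8 mi
Charlie–Delta: 77.1 mi
Smallest added distance is 77.1 mi, inserting between Charlie and Delta.

between Charlie and Delta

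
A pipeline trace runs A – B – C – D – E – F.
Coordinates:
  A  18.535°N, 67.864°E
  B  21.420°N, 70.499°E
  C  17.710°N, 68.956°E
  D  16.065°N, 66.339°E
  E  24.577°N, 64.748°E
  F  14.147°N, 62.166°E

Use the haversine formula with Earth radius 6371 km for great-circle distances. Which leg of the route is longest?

Leg distances:
A→B: 422.7 km
B→C: 443.1 km
C→D: 333.1 km
D→E: 960.9 km
E→F: 1190.9 km
The longest leg is E–F at 1190.9 km.

E–F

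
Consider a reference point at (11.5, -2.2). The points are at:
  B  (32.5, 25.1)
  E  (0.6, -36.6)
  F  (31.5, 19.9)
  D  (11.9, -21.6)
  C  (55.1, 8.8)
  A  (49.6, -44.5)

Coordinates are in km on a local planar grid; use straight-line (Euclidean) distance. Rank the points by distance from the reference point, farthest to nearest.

Distance from the reference point at (11.5, -2.2) to each:
A (49.6, -44.5): 56.9 km
C (55.1, 8.8): 45.0 km
E (0.6, -36.6): 36.1 km
B (32.5, 25.1): 34.4 km
F (31.5, 19.9): 29.8 km
D (11.9, -21.6): 19.4 km

A, C, E, B, F, D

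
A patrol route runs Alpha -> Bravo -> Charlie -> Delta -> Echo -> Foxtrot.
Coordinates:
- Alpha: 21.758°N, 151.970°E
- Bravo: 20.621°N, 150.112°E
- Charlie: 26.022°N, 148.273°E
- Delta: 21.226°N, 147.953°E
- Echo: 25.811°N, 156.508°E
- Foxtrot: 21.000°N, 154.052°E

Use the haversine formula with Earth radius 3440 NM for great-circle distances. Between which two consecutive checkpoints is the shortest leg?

Alpha–Bravo

Leg distances:
Alpha→Bravo: 124.4 NM
Bravo→Charlie: 339.7 NM
Charlie→Delta: 288.5 NM
Delta→Echo: 545.3 NM
Echo→Foxtrot: 318.9 NM
The shortest leg is Alpha–Bravo at 124.4 NM.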